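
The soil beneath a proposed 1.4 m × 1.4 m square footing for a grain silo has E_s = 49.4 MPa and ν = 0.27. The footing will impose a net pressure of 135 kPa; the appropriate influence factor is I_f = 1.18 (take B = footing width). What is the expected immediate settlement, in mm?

Immediate (elastic) settlement: S_e = q·B·(1−ν²)/E_s · I_f.
E_s = 49.4 MPa = 49400 kPa.
S_e = 135 × 1.4 × (1 − 0.27²) / 49400 × 1.18
    = 135 × 1.4 × 0.9271 / 49400 × 1.18
    = 0.004185 m = 4.185 mm

S_e ≈ 4.19 mm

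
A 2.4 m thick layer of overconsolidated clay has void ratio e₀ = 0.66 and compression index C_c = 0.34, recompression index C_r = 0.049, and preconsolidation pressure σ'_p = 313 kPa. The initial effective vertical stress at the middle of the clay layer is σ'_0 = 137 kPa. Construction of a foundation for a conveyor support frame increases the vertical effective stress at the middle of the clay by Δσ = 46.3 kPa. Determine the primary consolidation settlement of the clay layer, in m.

Final effective stress: σ'_f = 137 + 46.3 = 183.3 kPa.
σ'_f = 183.3 ≤ σ'_p = 313 kPa, so the clay remains overconsolidated and only the recompression index applies:
S_c = C_r·H/(1+e₀)·log₁₀(σ'_f/σ'_0) = 0.049×2.4/1.66×log₁₀(183.3/137)
    = 0.070844 × 0.12644 = 0.008958 m

S_c ≈ 0.00896 m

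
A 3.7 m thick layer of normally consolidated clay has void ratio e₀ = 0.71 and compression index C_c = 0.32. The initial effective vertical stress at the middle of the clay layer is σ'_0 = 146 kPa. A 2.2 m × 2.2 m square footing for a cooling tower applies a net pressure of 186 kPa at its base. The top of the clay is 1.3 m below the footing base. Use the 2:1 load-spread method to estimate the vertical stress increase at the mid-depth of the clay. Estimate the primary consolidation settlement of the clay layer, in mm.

S_c ≈ 58.7 mm

Mid-depth of clay below the footing base: z = 1.3 + 3.7/2 = 3.15 m.
Stress increase at mid-clay by the 2:1 spreading method:
Δσ = qBL/((B+z)(L+z)) = 186×2.2×2.2/((2.2+3.15)(2.2+3.15)) = 31.452 kPa
Final effective stress: σ'_f = σ'_0 + Δσ = 146 + 31.452 = 177.45 kPa.
Normally consolidated clay, so the full stress increment lies on the virgin compression line:
S_c = C_c·H/(1+e₀)·log₁₀(σ'_f/σ'_0) = 0.32×3.7/(1+0.71)×log₁₀(177.45/146)
    = 0.6924 × 0.084723 = 0.05866 m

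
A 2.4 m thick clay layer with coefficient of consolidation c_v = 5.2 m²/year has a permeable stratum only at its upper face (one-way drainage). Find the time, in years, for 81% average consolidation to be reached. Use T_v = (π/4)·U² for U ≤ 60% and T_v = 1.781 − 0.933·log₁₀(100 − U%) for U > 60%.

t ≈ 0.651 years

Drainage path length: H_d = H = 2.4 m (single drainage).
U > 60%: T_v = 1.781 − 0.933·log₁₀(100 − 81) = 0.58792.
t = T_v·H_d²/c_v = 0.58792×2.4²/5.2 = 0.6512 years.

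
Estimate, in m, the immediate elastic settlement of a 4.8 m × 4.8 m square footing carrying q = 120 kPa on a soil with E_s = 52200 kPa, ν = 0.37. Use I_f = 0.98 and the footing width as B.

S_e ≈ 0.00933 m

Immediate (elastic) settlement: S_e = q·B·(1−ν²)/E_s · I_f.
S_e = 120 × 4.8 × (1 − 0.37²) / 52200 × 0.98
    = 120 × 4.8 × 0.8631 / 52200 × 0.98
    = 0.009333 m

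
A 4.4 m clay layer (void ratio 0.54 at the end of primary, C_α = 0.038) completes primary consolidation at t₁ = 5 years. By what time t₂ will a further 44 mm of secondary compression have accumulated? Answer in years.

t₂ ≈ 12.7 years

S_s = C_α·H/(1+e_p)·log₁₀(t₂/t₁) ⇒ log₁₀(t₂/t₁) = S_s·(1+e_p)/(C_α·H).
log₁₀(t₂/t₁) = 0.044 × (1+0.54) / (0.038×4.4) = 0.4053
t₂ = t₁ × 10^0.4053 = 5 × 2.543 = 12.71 years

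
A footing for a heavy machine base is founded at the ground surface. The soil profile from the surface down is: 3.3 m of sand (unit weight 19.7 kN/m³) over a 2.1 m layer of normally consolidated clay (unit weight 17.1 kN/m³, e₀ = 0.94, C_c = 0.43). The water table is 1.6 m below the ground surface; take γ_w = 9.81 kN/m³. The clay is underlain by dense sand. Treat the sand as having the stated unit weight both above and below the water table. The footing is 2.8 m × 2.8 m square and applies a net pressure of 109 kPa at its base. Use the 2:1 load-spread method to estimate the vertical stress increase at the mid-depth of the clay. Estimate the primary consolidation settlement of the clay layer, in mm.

Mid-depth of clay below the ground surface: z = 3.3 + 2.1/2 = 4.35 m.
Total vertical stress at mid-clay: σ_v = 19.7×3.3 + 17.1×1.05 = 82.965 kPa.
Pore pressure: u = 9.81×(4.35 − 1.6) = 26.978 kPa.
Initial effective stress: σ'_0 = σ_v − u = 82.965 − 26.978 = 55.987 kPa.
Stress increase at mid-clay by the 2:1 spreading method:
Δσ = qBL/((B+z)(L+z)) = 109×2.8×2.8/((2.8+4.35)(2.8+4.35)) = 16.716 kPa
Final effective stress: σ'_f = σ'_0 + Δσ = 55.987 + 16.716 = 72.703 kPa.
Normally consolidated clay, so the full stress increment lies on the virgin compression line:
S_c = C_c·H/(1+e₀)·log₁₀(σ'_f/σ'_0) = 0.43×2.1/(1+0.94)×log₁₀(72.703/55.987)
    = 0.46546 × 0.11347 = 0.05282 m

S_c ≈ 52.8 mm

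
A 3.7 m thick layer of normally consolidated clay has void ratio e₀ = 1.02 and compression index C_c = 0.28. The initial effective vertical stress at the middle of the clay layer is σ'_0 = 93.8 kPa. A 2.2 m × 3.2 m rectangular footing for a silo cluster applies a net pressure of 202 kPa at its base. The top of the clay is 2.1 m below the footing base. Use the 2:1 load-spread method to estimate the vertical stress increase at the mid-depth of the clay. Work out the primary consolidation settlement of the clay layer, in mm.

S_c ≈ 66 mm

Mid-depth of clay below the footing base: z = 2.1 + 3.7/2 = 3.95 m.
Stress increase at mid-clay by the 2:1 spreading method:
Δσ = qBL/((B+z)(L+z)) = 202×2.2×3.2/((2.2+3.95)(3.2+3.95)) = 32.34 kPa
Final effective stress: σ'_f = σ'_0 + Δσ = 93.8 + 32.34 = 126.14 kPa.
Normally consolidated clay, so the full stress increment lies on the virgin compression line:
S_c = C_c·H/(1+e₀)·log₁₀(σ'_f/σ'_0) = 0.28×3.7/(1+1.02)×log₁₀(126.14/93.8)
    = 0.51287 × 0.12865 = 0.06598 m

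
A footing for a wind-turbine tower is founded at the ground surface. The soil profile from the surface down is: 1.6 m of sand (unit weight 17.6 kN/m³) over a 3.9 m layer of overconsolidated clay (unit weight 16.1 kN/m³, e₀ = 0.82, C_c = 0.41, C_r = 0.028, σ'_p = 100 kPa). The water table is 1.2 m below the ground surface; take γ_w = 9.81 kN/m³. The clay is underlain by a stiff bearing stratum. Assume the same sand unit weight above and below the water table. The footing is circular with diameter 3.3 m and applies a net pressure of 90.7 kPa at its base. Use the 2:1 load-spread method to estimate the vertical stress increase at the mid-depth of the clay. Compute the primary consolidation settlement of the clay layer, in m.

Mid-depth of clay below the ground surface: z = 1.6 + 3.9/2 = 3.55 m.
Total vertical stress at mid-clay: σ_v = 17.6×1.6 + 16.1×1.95 = 59.555 kPa.
Pore pressure: u = 9.81×(3.55 − 1.2) = 23.054 kPa.
Initial effective stress: σ'_0 = σ_v − u = 59.555 − 23.054 = 36.501 kPa.
Stress increase at mid-clay by the 2:1 spreading method:
Δσ ≈ qD²/(D+z)² = 90.7×3.3²/(3.3+3.55)² = 21.05 kPa
Final effective stress: σ'_f = 36.501 + 21.05 = 57.551 kPa.
σ'_f = 57.551 ≤ σ'_p = 100 kPa, so the clay remains overconsolidated and only the recompression index applies:
S_c = C_r·H/(1+e₀)·log₁₀(σ'_f/σ'_0) = 0.028×3.9/1.82×log₁₀(57.551/36.501)
    = 0.060001 × 0.19775 = 0.01187 m

S_c ≈ 0.0119 m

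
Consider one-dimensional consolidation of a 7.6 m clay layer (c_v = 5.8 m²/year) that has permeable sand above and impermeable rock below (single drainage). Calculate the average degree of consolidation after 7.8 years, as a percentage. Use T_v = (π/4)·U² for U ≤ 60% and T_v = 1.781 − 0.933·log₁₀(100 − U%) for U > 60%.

U ≈ 88.3 %

Drainage path length: H_d = H = 7.6 m (single drainage).
T_v = c_v·t/H_d² = 5.8×7.8/7.6² = 0.78324.
T_v = 0.78324 corresponds to the U > 60% branch:
U = 1 − 10^((1.781 − T_v)/0.933)/100 = 0.8827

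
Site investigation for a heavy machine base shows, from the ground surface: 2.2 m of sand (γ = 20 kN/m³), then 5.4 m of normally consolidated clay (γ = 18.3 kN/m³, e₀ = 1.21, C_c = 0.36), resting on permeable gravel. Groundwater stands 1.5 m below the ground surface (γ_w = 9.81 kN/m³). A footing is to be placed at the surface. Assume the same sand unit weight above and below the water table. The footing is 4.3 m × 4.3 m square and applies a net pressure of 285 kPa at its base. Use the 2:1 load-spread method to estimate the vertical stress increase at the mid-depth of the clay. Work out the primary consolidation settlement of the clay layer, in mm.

Mid-depth of clay below the ground surface: z = 2.2 + 5.4/2 = 4.9 m.
Total vertical stress at mid-clay: σ_v = 20×2.2 + 18.3×2.7 = 93.41 kPa.
Pore pressure: u = 9.81×(4.9 − 1.5) = 33.354 kPa.
Initial effective stress: σ'_0 = σ_v − u = 93.41 − 33.354 = 60.056 kPa.
Stress increase at mid-clay by the 2:1 spreading method:
Δσ = qBL/((B+z)(L+z)) = 285×4.3×4.3/((4.3+4.9)(4.3+4.9)) = 62.26 kPa
Final effective stress: σ'_f = σ'_0 + Δσ = 60.056 + 62.26 = 122.32 kPa.
Normally consolidated clay, so the full stress increment lies on the virgin compression line:
S_c = C_c·H/(1+e₀)·log₁₀(σ'_f/σ'_0) = 0.36×5.4/(1+1.21)×log₁₀(122.32/60.056)
    = 0.87964 × 0.30894 = 0.2718 m

S_c ≈ 272 mm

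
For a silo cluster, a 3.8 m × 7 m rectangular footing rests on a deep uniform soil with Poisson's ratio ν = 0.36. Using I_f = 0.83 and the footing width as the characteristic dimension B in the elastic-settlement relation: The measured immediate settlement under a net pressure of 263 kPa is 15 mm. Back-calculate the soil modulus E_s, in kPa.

E_s ≈ 48100 kPa

S_e = q·B·(1−ν²)/E_s · I_f  ⇒  E_s = q·B·(1−ν²)·I_f / S_e.
E_s = 263 × 3.8 × 0.8704 × 0.83 / 0.015 = 48130 kPa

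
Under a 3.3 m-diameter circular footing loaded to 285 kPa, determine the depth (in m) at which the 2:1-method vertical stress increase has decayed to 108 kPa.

2:1 spreading — at depth z the loaded area has grown by z in each plan dimension:
qD²/(D+z)² = Δσ_z ⇒ z = D(√(q/Δσ_z) − 1) = 3.3×(√(285/108) − 1) = 2.061 m

z ≈ 2.06 m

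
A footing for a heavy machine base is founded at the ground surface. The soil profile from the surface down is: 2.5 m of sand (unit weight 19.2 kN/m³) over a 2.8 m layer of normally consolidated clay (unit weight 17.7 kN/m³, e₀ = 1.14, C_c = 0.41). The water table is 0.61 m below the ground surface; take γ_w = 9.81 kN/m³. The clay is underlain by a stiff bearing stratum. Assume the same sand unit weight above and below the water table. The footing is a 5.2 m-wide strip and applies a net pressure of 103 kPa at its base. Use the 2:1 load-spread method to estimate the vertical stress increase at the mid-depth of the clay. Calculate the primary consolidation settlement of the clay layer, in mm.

Mid-depth of clay below the ground surface: z = 2.5 + 2.8/2 = 3.9 m.
Total vertical stress at mid-clay: σ_v = 19.2×2.5 + 17.7×1.4 = 72.78 kPa.
Pore pressure: u = 9.81×(3.9 − 0.61) = 32.275 kPa.
Initial effective stress: σ'_0 = σ_v − u = 72.78 − 32.275 = 40.505 kPa.
Stress increase at mid-clay by the 2:1 spreading method:
Δσ = qB/(B+z) = 103×5.2/(5.2+3.9) = 58.857 kPa
Final effective stress: σ'_f = σ'_0 + Δσ = 40.505 + 58.857 = 99.362 kPa.
Normally consolidated clay, so the full stress increment lies on the virgin compression line:
S_c = C_c·H/(1+e₀)·log₁₀(σ'_f/σ'_0) = 0.41×2.8/(1+1.14)×log₁₀(99.362/40.505)
    = 0.53645 × 0.38971 = 0.2091 m

S_c ≈ 209 mm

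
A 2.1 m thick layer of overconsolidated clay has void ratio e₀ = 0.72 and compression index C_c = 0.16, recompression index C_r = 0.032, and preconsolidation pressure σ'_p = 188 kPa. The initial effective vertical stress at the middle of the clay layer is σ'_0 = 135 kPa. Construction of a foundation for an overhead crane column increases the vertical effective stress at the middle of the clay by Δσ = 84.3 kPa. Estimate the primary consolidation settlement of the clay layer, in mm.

Final effective stress: σ'_f = 135 + 84.3 = 219.3 kPa.
σ'_f = 219.3 > σ'_p = 188 kPa, so the stress path crosses the preconsolidation pressure — recompression up to σ'_p, then virgin compression beyond:
S_c = H/(1+e₀)·[C_r·log₁₀(σ'_p/σ'_0) + C_c·log₁₀(σ'_f/σ'_p)]
    = 2.1/1.72 × [0.032×log₁₀(188/135) + 0.16×log₁₀(219.3/188)]
    = 1.2209 × [0.0046024 + 0.010701] = 0.01868 m

S_c ≈ 18.7 mm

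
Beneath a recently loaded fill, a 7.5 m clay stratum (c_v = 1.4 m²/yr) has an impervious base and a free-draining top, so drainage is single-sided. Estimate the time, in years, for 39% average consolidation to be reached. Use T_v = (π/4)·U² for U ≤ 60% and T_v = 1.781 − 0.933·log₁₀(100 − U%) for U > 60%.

t ≈ 4.8 years

Drainage path length: H_d = H = 7.5 m (single drainage).
U ≤ 60%: T_v = (π/4)·U² = (π/4)×0.39² = 0.11946.
t = T_v·H_d²/c_v = 0.11946×7.5²/1.4 = 4.8 years.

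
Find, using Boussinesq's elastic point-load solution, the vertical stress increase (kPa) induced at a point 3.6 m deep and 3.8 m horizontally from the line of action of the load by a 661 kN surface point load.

Δσ_z ≈ 3.75 kPa

Boussinesq vertical stress below a point load on an elastic half-space:
Δσ_z = 3P/(2πz²) · [1 + (r/z)²]^(−5/2)
r/z = 3.8/3.6 = 1.0556; [1+(r/z)²]^(−5/2) = 0.15386.
Δσ_z = 3×661/(2π×3.6²) × 0.15386 = 24.352 × 0.15386 = 3.747 kPa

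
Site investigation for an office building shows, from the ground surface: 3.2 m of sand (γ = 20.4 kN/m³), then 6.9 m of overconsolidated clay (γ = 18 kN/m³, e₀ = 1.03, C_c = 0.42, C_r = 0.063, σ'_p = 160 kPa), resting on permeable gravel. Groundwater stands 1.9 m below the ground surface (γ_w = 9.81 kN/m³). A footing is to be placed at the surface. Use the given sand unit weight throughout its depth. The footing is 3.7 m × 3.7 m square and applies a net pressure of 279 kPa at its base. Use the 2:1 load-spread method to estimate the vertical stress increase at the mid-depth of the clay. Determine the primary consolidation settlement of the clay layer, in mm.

Mid-depth of clay below the ground surface: z = 3.2 + 6.9/2 = 6.65 m.
Total vertical stress at mid-clay: σ_v = 20.4×3.2 + 18×3.45 = 127.38 kPa.
Pore pressure: u = 9.81×(6.65 − 1.9) = 46.598 kPa.
Initial effective stress: σ'_0 = σ_v − u = 127.38 − 46.598 = 80.782 kPa.
Stress increase at mid-clay by the 2:1 spreading method:
Δσ = qBL/((B+z)(L+z)) = 279×3.7×3.7/((3.7+6.65)(3.7+6.65)) = 35.656 kPa
Final effective stress: σ'_f = 80.782 + 35.656 = 116.44 kPa.
σ'_f = 116.44 ≤ σ'_p = 160 kPa, so the clay remains overconsolidated and only the recompression index applies:
S_c = C_r·H/(1+e₀)·log₁₀(σ'_f/σ'_0) = 0.063×6.9/2.03×log₁₀(116.44/80.782)
    = 0.21414 × 0.15879 = 0.034 m

S_c ≈ 34 mm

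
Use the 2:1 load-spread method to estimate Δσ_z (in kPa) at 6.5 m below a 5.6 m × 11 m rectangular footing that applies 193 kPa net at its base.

Δσ_z ≈ 56.1 kPa

By the 2:1 method the load spreads at 1 horizontal : 2 vertical, so at depth z the loaded area has grown by z in each plan dimension:
Δσ = qBL/((B+z)(L+z)) = 193×5.6×11/((5.6+6.5)(11+6.5)) = 56.145 kPa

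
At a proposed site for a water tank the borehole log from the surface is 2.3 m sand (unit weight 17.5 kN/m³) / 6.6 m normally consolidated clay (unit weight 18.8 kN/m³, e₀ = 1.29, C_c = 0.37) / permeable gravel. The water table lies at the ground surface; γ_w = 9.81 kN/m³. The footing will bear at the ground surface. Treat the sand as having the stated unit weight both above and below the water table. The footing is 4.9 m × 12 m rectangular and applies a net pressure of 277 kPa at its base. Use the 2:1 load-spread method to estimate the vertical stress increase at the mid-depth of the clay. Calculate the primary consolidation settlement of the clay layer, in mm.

S_c ≈ 487 mm

Mid-depth of clay below the ground surface: z = 2.3 + 6.6/2 = 5.6 m.
Total vertical stress at mid-clay: σ_v = 17.5×2.3 + 18.8×3.3 = 102.29 kPa.
Pore pressure: u = 9.81×(5.6 − 0) = 54.936 kPa.
Initial effective stress: σ'_0 = σ_v − u = 102.29 − 54.936 = 47.354 kPa.
Stress increase at mid-clay by the 2:1 spreading method:
Δσ = qBL/((B+z)(L+z)) = 277×4.9×12/((4.9+5.6)(12+5.6)) = 88.136 kPa
Final effective stress: σ'_f = σ'_0 + Δσ = 47.354 + 88.136 = 135.49 kPa.
Normally consolidated clay, so the full stress increment lies on the virgin compression line:
S_c = C_c·H/(1+e₀)·log₁₀(σ'_f/σ'_0) = 0.37×6.6/(1+1.29)×log₁₀(135.49/47.354)
    = 1.0664 × 0.45655 = 0.4869 m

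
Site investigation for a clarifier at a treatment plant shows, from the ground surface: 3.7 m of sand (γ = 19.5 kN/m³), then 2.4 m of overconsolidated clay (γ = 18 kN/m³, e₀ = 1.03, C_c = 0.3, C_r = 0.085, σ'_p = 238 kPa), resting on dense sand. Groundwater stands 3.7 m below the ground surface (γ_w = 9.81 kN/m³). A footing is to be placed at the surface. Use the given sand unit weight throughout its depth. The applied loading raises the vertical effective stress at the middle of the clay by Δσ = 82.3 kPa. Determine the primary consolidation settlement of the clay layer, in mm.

Mid-depth of clay below the ground surface: z = 3.7 + 2.4/2 = 4.9 m.
Total vertical stress at mid-clay: σ_v = 19.5×3.7 + 18×1.2 = 93.75 kPa.
Pore pressure: u = 9.81×(4.9 − 3.7) = 11.772 kPa.
Initial effective stress: σ'_0 = σ_v − u = 93.75 − 11.772 = 81.978 kPa.
Final effective stress: σ'_f = 81.978 + 82.3 = 164.28 kPa.
σ'_f = 164.28 ≤ σ'_p = 238 kPa, so the clay remains overconsolidated and only the recompression index applies:
S_c = C_r·H/(1+e₀)·log₁₀(σ'_f/σ'_0) = 0.085×2.4/2.03×log₁₀(164.28/81.978)
    = 0.1005 × 0.30189 = 0.03034 m

S_c ≈ 30.3 mm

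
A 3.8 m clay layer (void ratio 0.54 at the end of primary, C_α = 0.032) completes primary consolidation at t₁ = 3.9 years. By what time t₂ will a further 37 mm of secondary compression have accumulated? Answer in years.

t₂ ≈ 11.5 years

S_s = C_α·H/(1+e_p)·log₁₀(t₂/t₁) ⇒ log₁₀(t₂/t₁) = S_s·(1+e_p)/(C_α·H).
log₁₀(t₂/t₁) = 0.037 × (1+0.54) / (0.032×3.8) = 0.4686
t₂ = t₁ × 10^0.4686 = 3.9 × 2.942 = 11.47 years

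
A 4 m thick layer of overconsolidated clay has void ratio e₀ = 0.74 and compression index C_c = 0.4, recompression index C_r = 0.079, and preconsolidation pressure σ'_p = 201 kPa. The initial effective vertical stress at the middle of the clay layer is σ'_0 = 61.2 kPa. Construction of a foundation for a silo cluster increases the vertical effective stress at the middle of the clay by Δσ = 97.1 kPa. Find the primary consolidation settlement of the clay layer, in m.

Final effective stress: σ'_f = 61.2 + 97.1 = 158.3 kPa.
σ'_f = 158.3 ≤ σ'_p = 201 kPa, so the clay remains overconsolidated and only the recompression index applies:
S_c = C_r·H/(1+e₀)·log₁₀(σ'_f/σ'_0) = 0.079×4/1.74×log₁₀(158.3/61.2)
    = 0.18161 × 0.41273 = 0.07496 m

S_c ≈ 0.075 m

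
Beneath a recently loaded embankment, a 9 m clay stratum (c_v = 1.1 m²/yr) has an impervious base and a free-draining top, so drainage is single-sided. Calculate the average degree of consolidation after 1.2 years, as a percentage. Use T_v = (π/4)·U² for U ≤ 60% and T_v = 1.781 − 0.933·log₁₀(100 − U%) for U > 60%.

Drainage path length: H_d = H = 9 m (single drainage).
T_v = c_v·t/H_d² = 1.1×1.2/9² = 0.016296.
T_v = 0.016296 corresponds to the U ≤ 60% branch:
U = √(4T_v/π) = 0.144

U ≈ 14.4 %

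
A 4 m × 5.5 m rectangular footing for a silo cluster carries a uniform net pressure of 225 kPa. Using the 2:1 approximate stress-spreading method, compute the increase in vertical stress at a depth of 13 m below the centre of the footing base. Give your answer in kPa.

By the 2:1 method the load spreads at 1 horizontal : 2 vertical, so at depth z the loaded area has grown by z in each plan dimension:
Δσ = qBL/((B+z)(L+z)) = 225×4×5.5/((4+13)(5.5+13)) = 15.739 kPa

Δσ_z ≈ 15.7 kPa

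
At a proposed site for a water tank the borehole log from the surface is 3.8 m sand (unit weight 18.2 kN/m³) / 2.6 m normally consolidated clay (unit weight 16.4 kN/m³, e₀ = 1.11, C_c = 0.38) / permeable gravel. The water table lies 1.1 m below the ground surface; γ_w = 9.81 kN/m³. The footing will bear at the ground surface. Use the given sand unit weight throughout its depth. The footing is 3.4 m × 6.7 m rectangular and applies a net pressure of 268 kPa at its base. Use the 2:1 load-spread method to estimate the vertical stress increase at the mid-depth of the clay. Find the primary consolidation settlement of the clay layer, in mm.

S_c ≈ 159 mm

Mid-depth of clay below the ground surface: z = 3.8 + 2.6/2 = 5.1 m.
Total vertical stress at mid-clay: σ_v = 18.2×3.8 + 16.4×1.3 = 90.48 kPa.
Pore pressure: u = 9.81×(5.1 − 1.1) = 39.24 kPa.
Initial effective stress: σ'_0 = σ_v − u = 90.48 − 39.24 = 51.24 kPa.
Stress increase at mid-clay by the 2:1 spreading method:
Δσ = qBL/((B+z)(L+z)) = 268×3.4×6.7/((3.4+5.1)(6.7+5.1)) = 60.868 kPa
Final effective stress: σ'_f = σ'_0 + Δσ = 51.24 + 60.868 = 112.11 kPa.
Normally consolidated clay, so the full stress increment lies on the virgin compression line:
S_c = C_c·H/(1+e₀)·log₁₀(σ'_f/σ'_0) = 0.38×2.6/(1+1.11)×log₁₀(112.11/51.24)
    = 0.46825 × 0.34004 = 0.1592 m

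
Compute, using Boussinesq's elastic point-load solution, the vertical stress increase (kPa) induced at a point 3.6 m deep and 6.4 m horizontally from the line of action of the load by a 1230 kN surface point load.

Boussinesq vertical stress below a point load on an elastic half-space:
Δσ_z = 3P/(2πz²) · [1 + (r/z)²]^(−5/2)
r/z = 6.4/3.6 = 1.7778; [1+(r/z)²]^(−5/2) = 0.028323.
Δσ_z = 3×1230/(2π×3.6²) × 0.028323 = 45.315 × 0.028323 = 1.283 kPa

Δσ_z ≈ 1.28 kPa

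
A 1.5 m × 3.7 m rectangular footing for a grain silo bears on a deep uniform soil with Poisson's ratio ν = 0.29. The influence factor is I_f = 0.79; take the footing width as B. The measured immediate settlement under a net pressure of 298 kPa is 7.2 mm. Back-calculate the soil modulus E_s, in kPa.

E_s ≈ 44900 kPa

S_e = q·B·(1−ν²)/E_s · I_f  ⇒  E_s = q·B·(1−ν²)·I_f / S_e.
E_s = 298 × 1.5 × 0.9159 × 0.79 / 0.0072 = 44920 kPa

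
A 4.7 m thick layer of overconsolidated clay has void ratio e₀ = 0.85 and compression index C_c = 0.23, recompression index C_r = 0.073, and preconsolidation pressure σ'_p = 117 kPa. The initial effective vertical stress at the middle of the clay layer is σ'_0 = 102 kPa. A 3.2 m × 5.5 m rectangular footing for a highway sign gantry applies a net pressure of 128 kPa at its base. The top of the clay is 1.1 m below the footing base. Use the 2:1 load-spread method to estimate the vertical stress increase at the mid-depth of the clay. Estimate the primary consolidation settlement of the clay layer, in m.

S_c ≈ 0.0563 m

Mid-depth of clay below the footing base: z = 1.1 + 4.7/2 = 3.45 m.
Stress increase at mid-clay by the 2:1 spreading method:
Δσ = qBL/((B+z)(L+z)) = 128×3.2×5.5/((3.2+3.45)(5.5+3.45)) = 37.851 kPa
Final effective stress: σ'_f = 102 + 37.851 = 139.85 kPa.
σ'_f = 139.85 > σ'_p = 117 kPa, so the stress path crosses the preconsolidation pressure — recompression up to σ'_p, then virgin compression beyond:
S_c = H/(1+e₀)·[C_r·log₁₀(σ'_p/σ'_0) + C_c·log₁₀(σ'_f/σ'_p)]
    = 4.7/1.85 × [0.073×log₁₀(117/102) + 0.23×log₁₀(139.85/117)]
    = 2.5405 × [0.0043498 + 0.01782] = 0.05632 m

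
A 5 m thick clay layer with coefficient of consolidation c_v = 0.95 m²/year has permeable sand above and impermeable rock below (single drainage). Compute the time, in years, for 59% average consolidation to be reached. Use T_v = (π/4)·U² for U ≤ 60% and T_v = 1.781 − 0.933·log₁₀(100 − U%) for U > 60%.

t ≈ 7.19 years

Drainage path length: H_d = H = 5 m (single drainage).
U ≤ 60%: T_v = (π/4)·U² = (π/4)×0.59² = 0.2734.
t = T_v·H_d²/c_v = 0.2734×5²/0.95 = 7.195 years.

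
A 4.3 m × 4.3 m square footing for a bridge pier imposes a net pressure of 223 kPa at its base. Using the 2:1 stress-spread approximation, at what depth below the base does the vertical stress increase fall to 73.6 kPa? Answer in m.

2:1 spreading — at depth z the loaded area has grown by z in each plan dimension:
qB²/(B+z)² = Δσ_z ⇒ z = B(√(q/Δσ_z) − 1) = 4.3×(√(223/73.6) − 1) = 3.185 m

z ≈ 3.18 m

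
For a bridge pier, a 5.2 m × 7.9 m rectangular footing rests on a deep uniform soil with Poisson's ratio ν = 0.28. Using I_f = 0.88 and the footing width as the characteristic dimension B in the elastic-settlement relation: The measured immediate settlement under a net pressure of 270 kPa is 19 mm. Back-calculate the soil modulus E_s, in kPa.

E_s ≈ 59900 kPa

S_e = q·B·(1−ν²)/E_s · I_f  ⇒  E_s = q·B·(1−ν²)·I_f / S_e.
E_s = 270 × 5.2 × 0.9216 × 0.88 / 0.019 = 59930 kPa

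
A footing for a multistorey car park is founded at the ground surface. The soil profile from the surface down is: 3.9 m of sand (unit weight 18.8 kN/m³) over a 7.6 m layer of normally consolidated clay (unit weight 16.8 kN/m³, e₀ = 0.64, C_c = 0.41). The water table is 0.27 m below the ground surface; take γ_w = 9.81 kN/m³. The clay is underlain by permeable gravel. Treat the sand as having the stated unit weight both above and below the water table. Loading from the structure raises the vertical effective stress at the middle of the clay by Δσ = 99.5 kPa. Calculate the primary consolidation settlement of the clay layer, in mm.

S_c ≈ 772 mm

Mid-depth of clay below the ground surface: z = 3.9 + 7.6/2 = 7.7 m.
Total vertical stress at mid-clay: σ_v = 18.8×3.9 + 16.8×3.8 = 137.16 kPa.
Pore pressure: u = 9.81×(7.7 − 0.27) = 72.888 kPa.
Initial effective stress: σ'_0 = σ_v − u = 137.16 − 72.888 = 64.272 kPa.
Final effective stress: σ'_f = σ'_0 + Δσ = 64.272 + 99.5 = 163.77 kPa.
Normally consolidated clay, so the full stress increment lies on the virgin compression line:
S_c = C_c·H/(1+e₀)·log₁₀(σ'_f/σ'_0) = 0.41×7.6/(1+0.64)×log₁₀(163.77/64.272)
    = 1.9 × 0.40621 = 0.7718 m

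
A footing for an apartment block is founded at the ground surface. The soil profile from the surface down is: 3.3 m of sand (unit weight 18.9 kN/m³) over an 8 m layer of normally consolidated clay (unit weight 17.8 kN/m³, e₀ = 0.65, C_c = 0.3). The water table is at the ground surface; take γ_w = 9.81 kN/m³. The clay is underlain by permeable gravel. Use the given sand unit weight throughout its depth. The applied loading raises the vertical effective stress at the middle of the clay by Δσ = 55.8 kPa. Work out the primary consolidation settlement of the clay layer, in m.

Mid-depth of clay below the ground surface: z = 3.3 + 8/2 = 7.3 m.
Total vertical stress at mid-clay: σ_v = 18.9×3.3 + 17.8×4 = 133.57 kPa.
Pore pressure: u = 9.81×(7.3 − 0) = 71.613 kPa.
Initial effective stress: σ'_0 = σ_v − u = 133.57 − 71.613 = 61.957 kPa.
Final effective stress: σ'_f = σ'_0 + Δσ = 61.957 + 55.8 = 117.76 kPa.
Normally consolidated clay, so the full stress increment lies on the virgin compression line:
S_c = C_c·H/(1+e₀)·log₁₀(σ'_f/σ'_0) = 0.3×8/(1+0.65)×log₁₀(117.76/61.957)
    = 1.4545 × 0.27891 = 0.4057 m

S_c ≈ 0.406 m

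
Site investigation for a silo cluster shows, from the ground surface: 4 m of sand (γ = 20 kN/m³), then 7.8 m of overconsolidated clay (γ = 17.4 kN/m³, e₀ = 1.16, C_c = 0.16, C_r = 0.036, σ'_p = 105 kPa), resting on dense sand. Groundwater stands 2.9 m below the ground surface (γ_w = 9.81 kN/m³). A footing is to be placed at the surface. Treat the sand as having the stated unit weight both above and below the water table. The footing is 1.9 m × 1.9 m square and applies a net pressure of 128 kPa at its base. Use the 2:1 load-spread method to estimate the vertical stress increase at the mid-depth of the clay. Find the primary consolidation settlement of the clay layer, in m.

S_c ≈ 0.00268 m

Mid-depth of clay below the ground surface: z = 4 + 7.8/2 = 7.9 m.
Total vertical stress at mid-clay: σ_v = 20×4 + 17.4×3.9 = 147.86 kPa.
Pore pressure: u = 9.81×(7.9 − 2.9) = 49.05 kPa.
Initial effective stress: σ'_0 = σ_v − u = 147.86 − 49.05 = 98.81 kPa.
Stress increase at mid-clay by the 2:1 spreading method:
Δσ = qBL/((B+z)(L+z)) = 128×1.9×1.9/((1.9+7.9)(1.9+7.9)) = 4.8113 kPa
Final effective stress: σ'_f = 98.81 + 4.8113 = 103.62 kPa.
σ'_f = 103.62 ≤ σ'_p = 105 kPa, so the clay remains overconsolidated and only the recompression index applies:
S_c = C_r·H/(1+e₀)·log₁₀(σ'_f/σ'_0) = 0.036×7.8/2.16×log₁₀(103.62/98.81)
    = 0.13 × 0.020643 = 0.002684 m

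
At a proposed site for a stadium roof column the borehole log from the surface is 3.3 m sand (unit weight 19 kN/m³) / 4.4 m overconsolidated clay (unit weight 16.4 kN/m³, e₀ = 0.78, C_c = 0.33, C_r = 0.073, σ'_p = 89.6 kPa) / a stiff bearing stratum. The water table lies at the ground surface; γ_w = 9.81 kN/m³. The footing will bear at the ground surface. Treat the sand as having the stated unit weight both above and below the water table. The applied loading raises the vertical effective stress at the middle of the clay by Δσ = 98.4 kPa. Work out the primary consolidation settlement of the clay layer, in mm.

Mid-depth of clay below the ground surface: z = 3.3 + 4.4/2 = 5.5 m.
Total vertical stress at mid-clay: σ_v = 19×3.3 + 16.4×2.2 = 98.78 kPa.
Pore pressure: u = 9.81×(5.5 − 0) = 53.955 kPa.
Initial effective stress: σ'_0 = σ_v − u = 98.78 − 53.955 = 44.825 kPa.
Final effective stress: σ'_f = 44.825 + 98.4 = 143.23 kPa.
σ'_f = 143.23 > σ'_p = 89.6 kPa, so the stress path crosses the preconsolidation pressure — recompression up to σ'_p, then virgin compression beyond:
S_c = H/(1+e₀)·[C_r·log₁₀(σ'_p/σ'_0) + C_c·log₁₀(σ'_f/σ'_p)]
    = 4.4/1.78 × [0.073×log₁₀(89.6/44.825) + 0.33×log₁₀(143.23/89.6)]
    = 2.4719 × [0.021958 + 0.06723] = 0.2205 m

S_c ≈ 220 mm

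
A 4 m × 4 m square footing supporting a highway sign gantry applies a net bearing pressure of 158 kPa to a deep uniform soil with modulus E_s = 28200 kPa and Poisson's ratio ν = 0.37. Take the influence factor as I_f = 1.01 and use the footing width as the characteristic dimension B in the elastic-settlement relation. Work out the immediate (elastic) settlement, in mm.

S_e ≈ 19.5 mm

Immediate (elastic) settlement: S_e = q·B·(1−ν²)/E_s · I_f.
S_e = 158 × 4 × (1 − 0.37²) / 28200 × 1.01
    = 158 × 4 × 0.8631 / 28200 × 1.01
    = 0.01954 m = 19.54 mm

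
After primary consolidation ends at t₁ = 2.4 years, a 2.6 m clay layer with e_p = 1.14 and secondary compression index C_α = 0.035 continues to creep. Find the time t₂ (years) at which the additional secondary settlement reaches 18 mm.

S_s = C_α·H/(1+e_p)·log₁₀(t₂/t₁) ⇒ log₁₀(t₂/t₁) = S_s·(1+e_p)/(C_α·H).
log₁₀(t₂/t₁) = 0.018 × (1+1.14) / (0.035×2.6) = 0.4233
t₂ = t₁ × 10^0.4233 = 2.4 × 2.65 = 6.361 years

t₂ ≈ 6.36 years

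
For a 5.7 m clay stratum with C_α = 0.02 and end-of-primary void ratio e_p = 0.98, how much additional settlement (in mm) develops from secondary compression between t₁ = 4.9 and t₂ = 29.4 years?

S_s ≈ 44.8 mm

Secondary compression: S_s = C_α·H/(1+e_p)·log₁₀(t₂/t₁)
S_s = 0.02×5.7/(1+0.98)×log₁₀(29.4/4.9)
    = 0.05758 × 0.7782 = 0.0448 m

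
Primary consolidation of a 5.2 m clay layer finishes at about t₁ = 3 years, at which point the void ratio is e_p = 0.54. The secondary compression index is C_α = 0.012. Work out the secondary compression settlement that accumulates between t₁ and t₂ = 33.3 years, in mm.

Secondary compression: S_s = C_α·H/(1+e_p)·log₁₀(t₂/t₁)
S_s = 0.012×5.2/(1+0.54)×log₁₀(33.3/3)
    = 0.04052 × 1.045 = 0.04236 m

S_s ≈ 42.4 mm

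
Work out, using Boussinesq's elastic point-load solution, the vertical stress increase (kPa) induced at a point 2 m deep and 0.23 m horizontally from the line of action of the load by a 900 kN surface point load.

Boussinesq vertical stress below a point load on an elastic half-space:
Δσ_z = 3P/(2πz²) · [1 + (r/z)²]^(−5/2)
r/z = 0.23/2 = 0.115; [1+(r/z)²]^(−5/2) = 0.96769.
Δσ_z = 3×900/(2π×2²) × 0.96769 = 107.43 × 0.96769 = 104 kPa

Δσ_z ≈ 104 kPa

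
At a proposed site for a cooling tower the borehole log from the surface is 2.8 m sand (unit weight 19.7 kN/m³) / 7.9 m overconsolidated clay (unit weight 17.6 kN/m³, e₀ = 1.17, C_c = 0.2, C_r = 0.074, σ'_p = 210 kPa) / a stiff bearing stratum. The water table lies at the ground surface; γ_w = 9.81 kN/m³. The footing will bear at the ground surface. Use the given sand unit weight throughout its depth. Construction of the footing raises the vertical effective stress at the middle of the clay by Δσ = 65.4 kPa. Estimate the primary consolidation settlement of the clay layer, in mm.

S_c ≈ 87.8 mm

Mid-depth of clay below the ground surface: z = 2.8 + 7.9/2 = 6.75 m.
Total vertical stress at mid-clay: σ_v = 19.7×2.8 + 17.6×3.95 = 124.68 kPa.
Pore pressure: u = 9.81×(6.75 − 0) = 66.218 kPa.
Initial effective stress: σ'_0 = σ_v − u = 124.68 − 66.218 = 58.462 kPa.
Final effective stress: σ'_f = 58.462 + 65.4 = 123.86 kPa.
σ'_f = 123.86 ≤ σ'_p = 210 kPa, so the clay remains overconsolidated and only the recompression index applies:
S_c = C_r·H/(1+e₀)·log₁₀(σ'_f/σ'_0) = 0.074×7.9/2.17×log₁₀(123.86/58.462)
    = 0.2694 × 0.32606 = 0.08784 m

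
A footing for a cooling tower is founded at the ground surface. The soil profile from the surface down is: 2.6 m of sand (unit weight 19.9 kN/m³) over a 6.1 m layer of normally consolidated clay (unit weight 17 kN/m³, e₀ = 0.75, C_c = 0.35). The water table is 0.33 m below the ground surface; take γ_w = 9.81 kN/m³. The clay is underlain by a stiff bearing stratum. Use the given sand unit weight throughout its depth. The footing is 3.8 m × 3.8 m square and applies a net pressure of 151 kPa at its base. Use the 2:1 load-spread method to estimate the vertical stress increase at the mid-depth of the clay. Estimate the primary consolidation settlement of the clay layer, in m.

Mid-depth of clay below the ground surface: z = 2.6 + 6.1/2 = 5.65 m.
Total vertical stress at mid-clay: σ_v = 19.9×2.6 + 17×3.05 = 103.59 kPa.
Pore pressure: u = 9.81×(5.65 − 0.33) = 52.189 kPa.
Initial effective stress: σ'_0 = σ_v − u = 103.59 − 52.189 = 51.401 kPa.
Stress increase at mid-clay by the 2:1 spreading method:
Δσ = qBL/((B+z)(L+z)) = 151×3.8×3.8/((3.8+5.65)(3.8+5.65)) = 24.416 kPa
Final effective stress: σ'_f = σ'_0 + Δσ = 51.401 + 24.416 = 75.817 kPa.
Normally consolidated clay, so the full stress increment lies on the virgin compression line:
S_c = C_c·H/(1+e₀)·log₁₀(σ'_f/σ'_0) = 0.35×6.1/(1+0.75)×log₁₀(75.817/51.401)
    = 1.22 × 0.1688 = 0.2059 m

S_c ≈ 0.206 m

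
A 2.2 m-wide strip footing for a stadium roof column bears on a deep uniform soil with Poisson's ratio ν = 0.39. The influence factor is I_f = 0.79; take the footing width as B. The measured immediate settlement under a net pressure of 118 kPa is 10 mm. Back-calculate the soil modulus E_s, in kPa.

S_e = q·B·(1−ν²)/E_s · I_f  ⇒  E_s = q·B·(1−ν²)·I_f / S_e.
E_s = 118 × 2.2 × 0.8479 × 0.79 / 0.01 = 17390 kPa

E_s ≈ 17400 kPa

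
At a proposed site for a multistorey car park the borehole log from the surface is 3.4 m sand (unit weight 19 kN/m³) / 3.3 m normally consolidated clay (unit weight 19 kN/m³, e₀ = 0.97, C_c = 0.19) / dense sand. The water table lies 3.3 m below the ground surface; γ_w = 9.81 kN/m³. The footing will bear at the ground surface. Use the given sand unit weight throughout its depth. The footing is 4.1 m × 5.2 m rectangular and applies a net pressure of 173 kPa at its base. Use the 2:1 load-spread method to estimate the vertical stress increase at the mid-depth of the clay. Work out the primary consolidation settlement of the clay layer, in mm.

Mid-depth of clay below the ground surface: z = 3.4 + 3.3/2 = 5.05 m.
Total vertical stress at mid-clay: σ_v = 19×3.4 + 19×1.65 = 95.95 kPa.
Pore pressure: u = 9.81×(5.05 − 3.3) = 17.168 kPa.
Initial effective stress: σ'_0 = σ_v − u = 95.95 − 17.168 = 78.782 kPa.
Stress increase at mid-clay by the 2:1 spreading method:
Δσ = qBL/((B+z)(L+z)) = 173×4.1×5.2/((4.1+5.05)(5.2+5.05)) = 39.327 kPa
Final effective stress: σ'_f = σ'_0 + Δσ = 78.782 + 39.327 = 118.11 kPa.
Normally consolidated clay, so the full stress increment lies on the virgin compression line:
S_c = C_c·H/(1+e₀)·log₁₀(σ'_f/σ'_0) = 0.19×3.3/(1+0.97)×log₁₀(118.11/78.782)
    = 0.31827 × 0.17586 = 0.05597 m

S_c ≈ 56 mm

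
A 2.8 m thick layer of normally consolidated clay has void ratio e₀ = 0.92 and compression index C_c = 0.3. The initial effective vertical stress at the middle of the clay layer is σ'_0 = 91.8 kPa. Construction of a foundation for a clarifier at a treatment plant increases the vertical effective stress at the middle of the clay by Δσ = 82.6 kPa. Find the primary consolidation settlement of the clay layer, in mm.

S_c ≈ 122 mm

Final effective stress: σ'_f = σ'_0 + Δσ = 91.8 + 82.6 = 174.4 kPa.
Normally consolidated clay, so the full stress increment lies on the virgin compression line:
S_c = C_c·H/(1+e₀)·log₁₀(σ'_f/σ'_0) = 0.3×2.8/(1+0.92)×log₁₀(174.4/91.8)
    = 0.4375 × 0.2787 = 0.1219 m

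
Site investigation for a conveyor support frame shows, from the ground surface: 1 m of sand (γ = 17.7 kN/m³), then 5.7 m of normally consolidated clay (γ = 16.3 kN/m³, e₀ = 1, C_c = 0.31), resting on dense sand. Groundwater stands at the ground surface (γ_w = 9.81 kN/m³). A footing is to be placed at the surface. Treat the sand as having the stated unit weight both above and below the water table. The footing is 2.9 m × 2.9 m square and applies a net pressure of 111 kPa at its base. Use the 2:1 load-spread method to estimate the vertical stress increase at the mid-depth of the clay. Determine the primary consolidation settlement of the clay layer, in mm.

S_c ≈ 220 mm

Mid-depth of clay below the ground surface: z = 1 + 5.7/2 = 3.85 m.
Total vertical stress at mid-clay: σ_v = 17.7×1 + 16.3×2.85 = 64.155 kPa.
Pore pressure: u = 9.81×(3.85 − 0) = 37.769 kPa.
Initial effective stress: σ'_0 = σ_v − u = 64.155 − 37.769 = 26.386 kPa.
Stress increase at mid-clay by the 2:1 spreading method:
Δσ = qBL/((B+z)(L+z)) = 111×2.9×2.9/((2.9+3.85)(2.9+3.85)) = 20.489 kPa
Final effective stress: σ'_f = σ'_0 + Δσ = 26.386 + 20.489 = 46.875 kPa.
Normally consolidated clay, so the full stress increment lies on the virgin compression line:
S_c = C_c·H/(1+e₀)·log₁₀(σ'_f/σ'_0) = 0.31×5.7/(1+1)×log₁₀(46.875/26.386)
    = 0.8835 × 0.24957 = 0.2205 m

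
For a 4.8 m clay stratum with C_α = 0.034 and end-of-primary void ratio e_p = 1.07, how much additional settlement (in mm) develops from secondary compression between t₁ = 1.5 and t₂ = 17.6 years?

Secondary compression: S_s = C_α·H/(1+e_p)·log₁₀(t₂/t₁)
S_s = 0.034×4.8/(1+1.07)×log₁₀(17.6/1.5)
    = 0.07884 × 1.069 = 0.08431 m

S_s ≈ 84.3 mm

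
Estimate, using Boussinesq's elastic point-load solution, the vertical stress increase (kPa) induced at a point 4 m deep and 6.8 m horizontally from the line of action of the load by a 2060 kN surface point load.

Δσ_z ≈ 2.06 kPa

Boussinesq vertical stress below a point load on an elastic half-space:
Δσ_z = 3P/(2πz²) · [1 + (r/z)²]^(−5/2)
r/z = 6.8/4 = 1.7; [1+(r/z)²]^(−5/2) = 0.033506.
Δσ_z = 3×2060/(2π×4²) × 0.033506 = 61.474 × 0.033506 = 2.06 kPa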